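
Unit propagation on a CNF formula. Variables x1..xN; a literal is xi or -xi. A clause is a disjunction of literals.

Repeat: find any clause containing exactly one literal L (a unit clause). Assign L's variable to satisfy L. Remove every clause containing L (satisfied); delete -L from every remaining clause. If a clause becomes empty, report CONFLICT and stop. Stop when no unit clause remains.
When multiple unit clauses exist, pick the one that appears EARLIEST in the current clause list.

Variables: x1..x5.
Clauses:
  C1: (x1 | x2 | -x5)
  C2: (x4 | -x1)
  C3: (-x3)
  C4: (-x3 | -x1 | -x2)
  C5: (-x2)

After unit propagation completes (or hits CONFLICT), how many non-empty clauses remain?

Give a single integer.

unit clause [-3] forces x3=F; simplify:
  satisfied 2 clause(s); 3 remain; assigned so far: [3]
unit clause [-2] forces x2=F; simplify:
  drop 2 from [1, 2, -5] -> [1, -5]
  satisfied 1 clause(s); 2 remain; assigned so far: [2, 3]

Answer: 2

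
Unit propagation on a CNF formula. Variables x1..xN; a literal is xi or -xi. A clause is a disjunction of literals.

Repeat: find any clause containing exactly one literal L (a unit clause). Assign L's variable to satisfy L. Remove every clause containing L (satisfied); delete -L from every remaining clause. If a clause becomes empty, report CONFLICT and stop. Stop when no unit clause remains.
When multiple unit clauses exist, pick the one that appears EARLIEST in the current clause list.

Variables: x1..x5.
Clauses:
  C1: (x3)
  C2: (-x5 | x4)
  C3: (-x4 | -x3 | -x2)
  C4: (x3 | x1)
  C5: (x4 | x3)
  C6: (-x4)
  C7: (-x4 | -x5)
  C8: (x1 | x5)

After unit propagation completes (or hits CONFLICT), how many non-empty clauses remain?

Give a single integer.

Answer: 0

Derivation:
unit clause [3] forces x3=T; simplify:
  drop -3 from [-4, -3, -2] -> [-4, -2]
  satisfied 3 clause(s); 5 remain; assigned so far: [3]
unit clause [-4] forces x4=F; simplify:
  drop 4 from [-5, 4] -> [-5]
  satisfied 3 clause(s); 2 remain; assigned so far: [3, 4]
unit clause [-5] forces x5=F; simplify:
  drop 5 from [1, 5] -> [1]
  satisfied 1 clause(s); 1 remain; assigned so far: [3, 4, 5]
unit clause [1] forces x1=T; simplify:
  satisfied 1 clause(s); 0 remain; assigned so far: [1, 3, 4, 5]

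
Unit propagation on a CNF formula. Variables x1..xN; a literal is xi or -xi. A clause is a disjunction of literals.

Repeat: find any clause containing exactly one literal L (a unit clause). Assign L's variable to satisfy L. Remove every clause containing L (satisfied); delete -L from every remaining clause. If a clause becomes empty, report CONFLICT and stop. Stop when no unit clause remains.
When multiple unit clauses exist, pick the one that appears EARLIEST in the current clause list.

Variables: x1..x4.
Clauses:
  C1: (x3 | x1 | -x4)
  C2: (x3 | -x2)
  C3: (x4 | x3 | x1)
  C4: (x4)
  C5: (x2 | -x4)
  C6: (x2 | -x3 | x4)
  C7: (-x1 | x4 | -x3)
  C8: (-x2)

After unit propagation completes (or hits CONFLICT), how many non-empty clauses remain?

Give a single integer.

Answer: 2

Derivation:
unit clause [4] forces x4=T; simplify:
  drop -4 from [3, 1, -4] -> [3, 1]
  drop -4 from [2, -4] -> [2]
  satisfied 4 clause(s); 4 remain; assigned so far: [4]
unit clause [2] forces x2=T; simplify:
  drop -2 from [3, -2] -> [3]
  drop -2 from [-2] -> [] (empty!)
  satisfied 1 clause(s); 3 remain; assigned so far: [2, 4]
CONFLICT (empty clause)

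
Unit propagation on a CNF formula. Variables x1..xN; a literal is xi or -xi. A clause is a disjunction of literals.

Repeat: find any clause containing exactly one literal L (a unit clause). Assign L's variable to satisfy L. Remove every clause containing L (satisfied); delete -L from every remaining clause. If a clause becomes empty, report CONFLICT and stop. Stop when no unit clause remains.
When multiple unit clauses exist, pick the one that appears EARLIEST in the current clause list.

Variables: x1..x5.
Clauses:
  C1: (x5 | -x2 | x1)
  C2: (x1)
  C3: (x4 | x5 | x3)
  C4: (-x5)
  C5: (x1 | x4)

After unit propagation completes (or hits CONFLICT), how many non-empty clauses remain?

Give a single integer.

unit clause [1] forces x1=T; simplify:
  satisfied 3 clause(s); 2 remain; assigned so far: [1]
unit clause [-5] forces x5=F; simplify:
  drop 5 from [4, 5, 3] -> [4, 3]
  satisfied 1 clause(s); 1 remain; assigned so far: [1, 5]

Answer: 1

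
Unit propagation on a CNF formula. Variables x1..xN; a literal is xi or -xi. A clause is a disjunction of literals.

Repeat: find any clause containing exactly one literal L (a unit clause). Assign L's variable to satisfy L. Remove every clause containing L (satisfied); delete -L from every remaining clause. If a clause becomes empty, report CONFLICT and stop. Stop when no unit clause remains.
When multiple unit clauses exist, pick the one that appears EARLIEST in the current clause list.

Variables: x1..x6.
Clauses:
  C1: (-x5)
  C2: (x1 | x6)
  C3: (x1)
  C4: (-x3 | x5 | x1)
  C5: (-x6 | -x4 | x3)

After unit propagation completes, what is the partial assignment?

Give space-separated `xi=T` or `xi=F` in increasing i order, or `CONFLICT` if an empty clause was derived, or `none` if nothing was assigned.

Answer: x1=T x5=F

Derivation:
unit clause [-5] forces x5=F; simplify:
  drop 5 from [-3, 5, 1] -> [-3, 1]
  satisfied 1 clause(s); 4 remain; assigned so far: [5]
unit clause [1] forces x1=T; simplify:
  satisfied 3 clause(s); 1 remain; assigned so far: [1, 5]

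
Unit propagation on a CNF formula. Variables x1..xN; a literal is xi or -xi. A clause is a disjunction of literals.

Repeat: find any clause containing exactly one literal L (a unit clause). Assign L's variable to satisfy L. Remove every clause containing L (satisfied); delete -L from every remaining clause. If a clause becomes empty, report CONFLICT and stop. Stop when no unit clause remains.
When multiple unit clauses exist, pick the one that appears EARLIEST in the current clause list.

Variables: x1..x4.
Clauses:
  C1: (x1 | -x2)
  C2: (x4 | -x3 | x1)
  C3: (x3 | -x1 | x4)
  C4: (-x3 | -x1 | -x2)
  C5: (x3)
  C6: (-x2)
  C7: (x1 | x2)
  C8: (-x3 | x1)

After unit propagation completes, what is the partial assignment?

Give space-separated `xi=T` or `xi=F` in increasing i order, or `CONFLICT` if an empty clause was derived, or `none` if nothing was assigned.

Answer: x1=T x2=F x3=T

Derivation:
unit clause [3] forces x3=T; simplify:
  drop -3 from [4, -3, 1] -> [4, 1]
  drop -3 from [-3, -1, -2] -> [-1, -2]
  drop -3 from [-3, 1] -> [1]
  satisfied 2 clause(s); 6 remain; assigned so far: [3]
unit clause [-2] forces x2=F; simplify:
  drop 2 from [1, 2] -> [1]
  satisfied 3 clause(s); 3 remain; assigned so far: [2, 3]
unit clause [1] forces x1=T; simplify:
  satisfied 3 clause(s); 0 remain; assigned so far: [1, 2, 3]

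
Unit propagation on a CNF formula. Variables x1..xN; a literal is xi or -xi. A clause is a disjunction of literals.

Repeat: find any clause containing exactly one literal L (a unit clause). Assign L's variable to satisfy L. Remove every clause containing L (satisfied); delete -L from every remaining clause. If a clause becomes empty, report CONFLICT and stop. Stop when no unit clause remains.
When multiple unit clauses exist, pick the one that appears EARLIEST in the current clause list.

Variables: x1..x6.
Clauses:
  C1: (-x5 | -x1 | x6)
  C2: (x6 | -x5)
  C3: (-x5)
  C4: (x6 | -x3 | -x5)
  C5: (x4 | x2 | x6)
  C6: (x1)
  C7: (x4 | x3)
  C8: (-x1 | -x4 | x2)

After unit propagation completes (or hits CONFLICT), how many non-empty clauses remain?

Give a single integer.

unit clause [-5] forces x5=F; simplify:
  satisfied 4 clause(s); 4 remain; assigned so far: [5]
unit clause [1] forces x1=T; simplify:
  drop -1 from [-1, -4, 2] -> [-4, 2]
  satisfied 1 clause(s); 3 remain; assigned so far: [1, 5]

Answer: 3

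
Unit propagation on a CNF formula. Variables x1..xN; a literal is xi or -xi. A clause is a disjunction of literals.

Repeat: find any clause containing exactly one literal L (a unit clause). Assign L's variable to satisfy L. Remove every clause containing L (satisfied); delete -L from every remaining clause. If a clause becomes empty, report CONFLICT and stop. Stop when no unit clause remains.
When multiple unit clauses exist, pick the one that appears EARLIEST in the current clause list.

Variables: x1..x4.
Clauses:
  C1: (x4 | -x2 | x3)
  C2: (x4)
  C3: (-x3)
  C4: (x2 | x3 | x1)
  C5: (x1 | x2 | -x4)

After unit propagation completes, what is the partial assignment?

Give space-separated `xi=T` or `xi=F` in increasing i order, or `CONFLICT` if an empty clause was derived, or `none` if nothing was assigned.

Answer: x3=F x4=T

Derivation:
unit clause [4] forces x4=T; simplify:
  drop -4 from [1, 2, -4] -> [1, 2]
  satisfied 2 clause(s); 3 remain; assigned so far: [4]
unit clause [-3] forces x3=F; simplify:
  drop 3 from [2, 3, 1] -> [2, 1]
  satisfied 1 clause(s); 2 remain; assigned so far: [3, 4]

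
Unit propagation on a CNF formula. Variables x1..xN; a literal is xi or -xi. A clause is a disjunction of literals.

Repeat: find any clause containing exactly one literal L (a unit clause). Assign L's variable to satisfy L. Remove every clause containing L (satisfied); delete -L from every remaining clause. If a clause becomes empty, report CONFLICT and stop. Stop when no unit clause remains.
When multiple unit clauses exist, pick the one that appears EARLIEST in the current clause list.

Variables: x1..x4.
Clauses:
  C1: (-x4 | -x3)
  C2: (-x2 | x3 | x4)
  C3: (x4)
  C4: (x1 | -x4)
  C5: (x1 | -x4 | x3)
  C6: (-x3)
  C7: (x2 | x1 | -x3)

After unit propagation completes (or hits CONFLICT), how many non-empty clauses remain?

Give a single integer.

unit clause [4] forces x4=T; simplify:
  drop -4 from [-4, -3] -> [-3]
  drop -4 from [1, -4] -> [1]
  drop -4 from [1, -4, 3] -> [1, 3]
  satisfied 2 clause(s); 5 remain; assigned so far: [4]
unit clause [-3] forces x3=F; simplify:
  drop 3 from [1, 3] -> [1]
  satisfied 3 clause(s); 2 remain; assigned so far: [3, 4]
unit clause [1] forces x1=T; simplify:
  satisfied 2 clause(s); 0 remain; assigned so far: [1, 3, 4]

Answer: 0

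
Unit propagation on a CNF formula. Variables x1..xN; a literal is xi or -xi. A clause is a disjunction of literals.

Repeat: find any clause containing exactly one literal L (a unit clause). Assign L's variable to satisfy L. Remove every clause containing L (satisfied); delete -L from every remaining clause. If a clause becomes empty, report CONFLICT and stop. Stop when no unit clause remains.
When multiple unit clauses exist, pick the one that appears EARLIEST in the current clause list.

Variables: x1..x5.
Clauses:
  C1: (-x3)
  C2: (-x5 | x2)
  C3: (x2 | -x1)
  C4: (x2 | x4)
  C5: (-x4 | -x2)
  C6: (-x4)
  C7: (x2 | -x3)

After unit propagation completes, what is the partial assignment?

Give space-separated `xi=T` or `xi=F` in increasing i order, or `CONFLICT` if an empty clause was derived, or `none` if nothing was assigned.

Answer: x2=T x3=F x4=F

Derivation:
unit clause [-3] forces x3=F; simplify:
  satisfied 2 clause(s); 5 remain; assigned so far: [3]
unit clause [-4] forces x4=F; simplify:
  drop 4 from [2, 4] -> [2]
  satisfied 2 clause(s); 3 remain; assigned so far: [3, 4]
unit clause [2] forces x2=T; simplify:
  satisfied 3 clause(s); 0 remain; assigned so far: [2, 3, 4]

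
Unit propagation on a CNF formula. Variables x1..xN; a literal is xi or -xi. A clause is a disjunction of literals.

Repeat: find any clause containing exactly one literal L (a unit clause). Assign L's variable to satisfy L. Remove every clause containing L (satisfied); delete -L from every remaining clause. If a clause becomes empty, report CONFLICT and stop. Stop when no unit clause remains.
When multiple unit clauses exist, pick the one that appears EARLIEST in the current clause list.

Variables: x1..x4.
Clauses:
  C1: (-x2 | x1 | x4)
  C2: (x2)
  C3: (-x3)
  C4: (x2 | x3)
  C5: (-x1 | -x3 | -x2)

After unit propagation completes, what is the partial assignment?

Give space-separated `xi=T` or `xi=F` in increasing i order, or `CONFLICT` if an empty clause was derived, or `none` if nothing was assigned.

unit clause [2] forces x2=T; simplify:
  drop -2 from [-2, 1, 4] -> [1, 4]
  drop -2 from [-1, -3, -2] -> [-1, -3]
  satisfied 2 clause(s); 3 remain; assigned so far: [2]
unit clause [-3] forces x3=F; simplify:
  satisfied 2 clause(s); 1 remain; assigned so far: [2, 3]

Answer: x2=T x3=F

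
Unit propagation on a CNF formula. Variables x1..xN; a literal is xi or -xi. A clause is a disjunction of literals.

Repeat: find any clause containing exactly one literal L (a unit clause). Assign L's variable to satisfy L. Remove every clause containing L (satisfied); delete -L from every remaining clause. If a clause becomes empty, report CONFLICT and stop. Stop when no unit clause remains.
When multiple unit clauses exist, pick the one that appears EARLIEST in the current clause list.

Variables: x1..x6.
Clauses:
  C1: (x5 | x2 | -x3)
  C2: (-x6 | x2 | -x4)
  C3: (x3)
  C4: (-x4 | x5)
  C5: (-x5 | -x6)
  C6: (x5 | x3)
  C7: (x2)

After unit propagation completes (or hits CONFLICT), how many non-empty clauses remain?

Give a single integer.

Answer: 2

Derivation:
unit clause [3] forces x3=T; simplify:
  drop -3 from [5, 2, -3] -> [5, 2]
  satisfied 2 clause(s); 5 remain; assigned so far: [3]
unit clause [2] forces x2=T; simplify:
  satisfied 3 clause(s); 2 remain; assigned so far: [2, 3]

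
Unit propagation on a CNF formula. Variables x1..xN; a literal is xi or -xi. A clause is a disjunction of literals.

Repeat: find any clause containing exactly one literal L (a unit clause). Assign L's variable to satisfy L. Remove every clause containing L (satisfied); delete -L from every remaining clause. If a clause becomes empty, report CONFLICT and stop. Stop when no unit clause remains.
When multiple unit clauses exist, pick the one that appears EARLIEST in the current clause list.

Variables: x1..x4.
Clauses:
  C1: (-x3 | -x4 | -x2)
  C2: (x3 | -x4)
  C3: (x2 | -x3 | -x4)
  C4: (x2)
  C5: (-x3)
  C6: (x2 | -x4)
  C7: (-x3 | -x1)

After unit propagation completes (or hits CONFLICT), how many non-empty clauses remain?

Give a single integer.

unit clause [2] forces x2=T; simplify:
  drop -2 from [-3, -4, -2] -> [-3, -4]
  satisfied 3 clause(s); 4 remain; assigned so far: [2]
unit clause [-3] forces x3=F; simplify:
  drop 3 from [3, -4] -> [-4]
  satisfied 3 clause(s); 1 remain; assigned so far: [2, 3]
unit clause [-4] forces x4=F; simplify:
  satisfied 1 clause(s); 0 remain; assigned so far: [2, 3, 4]

Answer: 0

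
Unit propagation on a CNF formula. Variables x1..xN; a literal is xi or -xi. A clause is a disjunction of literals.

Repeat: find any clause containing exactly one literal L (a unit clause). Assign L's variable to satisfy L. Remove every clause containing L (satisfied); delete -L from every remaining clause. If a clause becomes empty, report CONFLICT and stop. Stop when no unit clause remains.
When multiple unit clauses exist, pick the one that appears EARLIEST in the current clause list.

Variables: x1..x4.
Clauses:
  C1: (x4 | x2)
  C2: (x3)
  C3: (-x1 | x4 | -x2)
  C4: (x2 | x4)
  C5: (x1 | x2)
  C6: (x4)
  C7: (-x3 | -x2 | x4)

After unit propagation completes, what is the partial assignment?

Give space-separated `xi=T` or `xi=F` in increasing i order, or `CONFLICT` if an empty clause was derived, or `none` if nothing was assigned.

Answer: x3=T x4=T

Derivation:
unit clause [3] forces x3=T; simplify:
  drop -3 from [-3, -2, 4] -> [-2, 4]
  satisfied 1 clause(s); 6 remain; assigned so far: [3]
unit clause [4] forces x4=T; simplify:
  satisfied 5 clause(s); 1 remain; assigned so far: [3, 4]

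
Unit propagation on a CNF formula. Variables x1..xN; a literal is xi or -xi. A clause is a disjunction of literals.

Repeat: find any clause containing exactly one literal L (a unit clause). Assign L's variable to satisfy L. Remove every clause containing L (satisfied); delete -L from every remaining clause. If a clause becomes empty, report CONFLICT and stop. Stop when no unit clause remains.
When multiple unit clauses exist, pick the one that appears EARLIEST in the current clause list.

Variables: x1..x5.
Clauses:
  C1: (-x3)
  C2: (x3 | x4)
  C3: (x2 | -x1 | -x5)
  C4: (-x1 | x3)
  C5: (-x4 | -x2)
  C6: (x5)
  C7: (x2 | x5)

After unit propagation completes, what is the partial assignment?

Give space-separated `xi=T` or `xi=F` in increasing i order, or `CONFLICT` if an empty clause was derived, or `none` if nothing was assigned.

unit clause [-3] forces x3=F; simplify:
  drop 3 from [3, 4] -> [4]
  drop 3 from [-1, 3] -> [-1]
  satisfied 1 clause(s); 6 remain; assigned so far: [3]
unit clause [4] forces x4=T; simplify:
  drop -4 from [-4, -2] -> [-2]
  satisfied 1 clause(s); 5 remain; assigned so far: [3, 4]
unit clause [-1] forces x1=F; simplify:
  satisfied 2 clause(s); 3 remain; assigned so far: [1, 3, 4]
unit clause [-2] forces x2=F; simplify:
  drop 2 from [2, 5] -> [5]
  satisfied 1 clause(s); 2 remain; assigned so far: [1, 2, 3, 4]
unit clause [5] forces x5=T; simplify:
  satisfied 2 clause(s); 0 remain; assigned so far: [1, 2, 3, 4, 5]

Answer: x1=F x2=F x3=F x4=T x5=T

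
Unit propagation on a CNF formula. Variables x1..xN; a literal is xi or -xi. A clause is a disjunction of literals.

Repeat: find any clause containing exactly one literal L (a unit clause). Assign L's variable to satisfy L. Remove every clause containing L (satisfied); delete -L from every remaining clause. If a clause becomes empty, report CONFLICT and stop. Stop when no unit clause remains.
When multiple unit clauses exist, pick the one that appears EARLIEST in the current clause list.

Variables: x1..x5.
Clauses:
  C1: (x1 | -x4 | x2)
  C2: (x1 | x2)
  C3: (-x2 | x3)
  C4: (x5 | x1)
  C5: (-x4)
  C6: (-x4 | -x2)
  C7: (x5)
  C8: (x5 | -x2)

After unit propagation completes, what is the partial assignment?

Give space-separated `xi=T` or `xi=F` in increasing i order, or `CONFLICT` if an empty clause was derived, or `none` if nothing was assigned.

Answer: x4=F x5=T

Derivation:
unit clause [-4] forces x4=F; simplify:
  satisfied 3 clause(s); 5 remain; assigned so far: [4]
unit clause [5] forces x5=T; simplify:
  satisfied 3 clause(s); 2 remain; assigned so far: [4, 5]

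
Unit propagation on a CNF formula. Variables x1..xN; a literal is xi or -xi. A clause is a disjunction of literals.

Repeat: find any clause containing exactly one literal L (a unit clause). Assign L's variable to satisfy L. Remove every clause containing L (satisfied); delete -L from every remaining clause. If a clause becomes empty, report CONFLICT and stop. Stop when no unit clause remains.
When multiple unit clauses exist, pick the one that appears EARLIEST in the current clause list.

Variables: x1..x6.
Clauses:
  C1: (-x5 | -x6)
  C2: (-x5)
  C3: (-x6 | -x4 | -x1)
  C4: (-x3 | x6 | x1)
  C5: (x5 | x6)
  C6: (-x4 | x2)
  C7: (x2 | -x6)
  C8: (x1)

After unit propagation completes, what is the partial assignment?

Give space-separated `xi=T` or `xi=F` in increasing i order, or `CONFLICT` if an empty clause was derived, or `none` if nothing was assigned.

unit clause [-5] forces x5=F; simplify:
  drop 5 from [5, 6] -> [6]
  satisfied 2 clause(s); 6 remain; assigned so far: [5]
unit clause [6] forces x6=T; simplify:
  drop -6 from [-6, -4, -1] -> [-4, -1]
  drop -6 from [2, -6] -> [2]
  satisfied 2 clause(s); 4 remain; assigned so far: [5, 6]
unit clause [2] forces x2=T; simplify:
  satisfied 2 clause(s); 2 remain; assigned so far: [2, 5, 6]
unit clause [1] forces x1=T; simplify:
  drop -1 from [-4, -1] -> [-4]
  satisfied 1 clause(s); 1 remain; assigned so far: [1, 2, 5, 6]
unit clause [-4] forces x4=F; simplify:
  satisfied 1 clause(s); 0 remain; assigned so far: [1, 2, 4, 5, 6]

Answer: x1=T x2=T x4=F x5=F x6=T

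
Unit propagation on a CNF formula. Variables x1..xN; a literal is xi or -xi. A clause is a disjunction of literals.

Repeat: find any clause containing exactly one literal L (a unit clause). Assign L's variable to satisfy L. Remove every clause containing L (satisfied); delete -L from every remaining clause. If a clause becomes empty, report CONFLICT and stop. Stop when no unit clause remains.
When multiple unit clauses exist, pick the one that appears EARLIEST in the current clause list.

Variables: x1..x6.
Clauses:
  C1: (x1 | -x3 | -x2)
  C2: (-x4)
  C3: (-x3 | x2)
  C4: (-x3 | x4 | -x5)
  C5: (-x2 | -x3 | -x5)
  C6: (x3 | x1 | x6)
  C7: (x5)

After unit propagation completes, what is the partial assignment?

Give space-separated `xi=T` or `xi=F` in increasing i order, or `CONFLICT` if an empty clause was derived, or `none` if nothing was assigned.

Answer: x3=F x4=F x5=T

Derivation:
unit clause [-4] forces x4=F; simplify:
  drop 4 from [-3, 4, -5] -> [-3, -5]
  satisfied 1 clause(s); 6 remain; assigned so far: [4]
unit clause [5] forces x5=T; simplify:
  drop -5 from [-3, -5] -> [-3]
  drop -5 from [-2, -3, -5] -> [-2, -3]
  satisfied 1 clause(s); 5 remain; assigned so far: [4, 5]
unit clause [-3] forces x3=F; simplify:
  drop 3 from [3, 1, 6] -> [1, 6]
  satisfied 4 clause(s); 1 remain; assigned so far: [3, 4, 5]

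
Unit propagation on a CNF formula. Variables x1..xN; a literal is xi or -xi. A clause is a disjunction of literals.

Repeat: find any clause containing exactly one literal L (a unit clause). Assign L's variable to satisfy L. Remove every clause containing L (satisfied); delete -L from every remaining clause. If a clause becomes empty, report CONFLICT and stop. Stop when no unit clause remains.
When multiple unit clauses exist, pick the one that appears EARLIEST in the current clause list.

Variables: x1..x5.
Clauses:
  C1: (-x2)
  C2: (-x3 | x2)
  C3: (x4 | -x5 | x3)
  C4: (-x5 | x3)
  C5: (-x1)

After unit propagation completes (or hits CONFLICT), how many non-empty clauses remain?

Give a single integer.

unit clause [-2] forces x2=F; simplify:
  drop 2 from [-3, 2] -> [-3]
  satisfied 1 clause(s); 4 remain; assigned so far: [2]
unit clause [-3] forces x3=F; simplify:
  drop 3 from [4, -5, 3] -> [4, -5]
  drop 3 from [-5, 3] -> [-5]
  satisfied 1 clause(s); 3 remain; assigned so far: [2, 3]
unit clause [-5] forces x5=F; simplify:
  satisfied 2 clause(s); 1 remain; assigned so far: [2, 3, 5]
unit clause [-1] forces x1=F; simplify:
  satisfied 1 clause(s); 0 remain; assigned so far: [1, 2, 3, 5]

Answer: 0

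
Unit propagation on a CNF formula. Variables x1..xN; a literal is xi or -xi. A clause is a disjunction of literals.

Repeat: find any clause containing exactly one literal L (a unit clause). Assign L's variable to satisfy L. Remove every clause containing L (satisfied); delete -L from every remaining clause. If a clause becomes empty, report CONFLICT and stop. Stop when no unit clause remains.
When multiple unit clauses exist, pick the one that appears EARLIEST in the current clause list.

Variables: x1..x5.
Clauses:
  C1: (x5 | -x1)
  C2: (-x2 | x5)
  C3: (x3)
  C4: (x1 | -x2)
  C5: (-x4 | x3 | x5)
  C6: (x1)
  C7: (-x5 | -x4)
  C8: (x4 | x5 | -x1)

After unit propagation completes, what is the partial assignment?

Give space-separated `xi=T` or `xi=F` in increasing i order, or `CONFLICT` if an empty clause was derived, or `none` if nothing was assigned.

unit clause [3] forces x3=T; simplify:
  satisfied 2 clause(s); 6 remain; assigned so far: [3]
unit clause [1] forces x1=T; simplify:
  drop -1 from [5, -1] -> [5]
  drop -1 from [4, 5, -1] -> [4, 5]
  satisfied 2 clause(s); 4 remain; assigned so far: [1, 3]
unit clause [5] forces x5=T; simplify:
  drop -5 from [-5, -4] -> [-4]
  satisfied 3 clause(s); 1 remain; assigned so far: [1, 3, 5]
unit clause [-4] forces x4=F; simplify:
  satisfied 1 clause(s); 0 remain; assigned so far: [1, 3, 4, 5]

Answer: x1=T x3=T x4=F x5=T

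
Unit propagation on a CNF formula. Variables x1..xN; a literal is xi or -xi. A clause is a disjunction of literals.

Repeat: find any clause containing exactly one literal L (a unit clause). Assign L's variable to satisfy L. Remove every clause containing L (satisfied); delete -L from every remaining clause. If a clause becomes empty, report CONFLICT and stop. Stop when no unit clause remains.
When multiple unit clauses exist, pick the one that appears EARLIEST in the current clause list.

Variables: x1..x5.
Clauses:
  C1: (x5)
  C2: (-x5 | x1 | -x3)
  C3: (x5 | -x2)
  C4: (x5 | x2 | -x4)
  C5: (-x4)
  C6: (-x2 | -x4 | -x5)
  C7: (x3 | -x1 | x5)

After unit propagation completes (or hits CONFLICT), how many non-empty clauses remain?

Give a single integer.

unit clause [5] forces x5=T; simplify:
  drop -5 from [-5, 1, -3] -> [1, -3]
  drop -5 from [-2, -4, -5] -> [-2, -4]
  satisfied 4 clause(s); 3 remain; assigned so far: [5]
unit clause [-4] forces x4=F; simplify:
  satisfied 2 clause(s); 1 remain; assigned so far: [4, 5]

Answer: 1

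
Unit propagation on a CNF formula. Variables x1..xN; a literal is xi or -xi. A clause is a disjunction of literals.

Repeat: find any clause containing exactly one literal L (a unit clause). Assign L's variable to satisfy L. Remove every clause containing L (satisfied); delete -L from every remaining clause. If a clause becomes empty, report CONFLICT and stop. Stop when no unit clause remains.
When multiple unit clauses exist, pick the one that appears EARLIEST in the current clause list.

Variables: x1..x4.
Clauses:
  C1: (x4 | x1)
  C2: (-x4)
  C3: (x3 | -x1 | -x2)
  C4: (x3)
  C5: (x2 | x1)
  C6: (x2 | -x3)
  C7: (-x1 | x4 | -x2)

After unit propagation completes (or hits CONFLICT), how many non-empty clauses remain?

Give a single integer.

Answer: 0

Derivation:
unit clause [-4] forces x4=F; simplify:
  drop 4 from [4, 1] -> [1]
  drop 4 from [-1, 4, -2] -> [-1, -2]
  satisfied 1 clause(s); 6 remain; assigned so far: [4]
unit clause [1] forces x1=T; simplify:
  drop -1 from [3, -1, -2] -> [3, -2]
  drop -1 from [-1, -2] -> [-2]
  satisfied 2 clause(s); 4 remain; assigned so far: [1, 4]
unit clause [3] forces x3=T; simplify:
  drop -3 from [2, -3] -> [2]
  satisfied 2 clause(s); 2 remain; assigned so far: [1, 3, 4]
unit clause [2] forces x2=T; simplify:
  drop -2 from [-2] -> [] (empty!)
  satisfied 1 clause(s); 1 remain; assigned so far: [1, 2, 3, 4]
CONFLICT (empty clause)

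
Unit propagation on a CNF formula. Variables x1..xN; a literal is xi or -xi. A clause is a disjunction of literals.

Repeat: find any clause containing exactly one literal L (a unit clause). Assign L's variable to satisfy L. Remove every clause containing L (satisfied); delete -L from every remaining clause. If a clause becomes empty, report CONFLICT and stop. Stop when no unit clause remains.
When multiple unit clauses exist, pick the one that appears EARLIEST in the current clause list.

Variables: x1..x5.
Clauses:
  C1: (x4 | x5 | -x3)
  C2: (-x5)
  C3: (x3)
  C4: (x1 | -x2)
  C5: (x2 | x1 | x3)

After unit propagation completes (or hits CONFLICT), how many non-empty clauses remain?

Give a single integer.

unit clause [-5] forces x5=F; simplify:
  drop 5 from [4, 5, -3] -> [4, -3]
  satisfied 1 clause(s); 4 remain; assigned so far: [5]
unit clause [3] forces x3=T; simplify:
  drop -3 from [4, -3] -> [4]
  satisfied 2 clause(s); 2 remain; assigned so far: [3, 5]
unit clause [4] forces x4=T; simplify:
  satisfied 1 clause(s); 1 remain; assigned so far: [3, 4, 5]

Answer: 1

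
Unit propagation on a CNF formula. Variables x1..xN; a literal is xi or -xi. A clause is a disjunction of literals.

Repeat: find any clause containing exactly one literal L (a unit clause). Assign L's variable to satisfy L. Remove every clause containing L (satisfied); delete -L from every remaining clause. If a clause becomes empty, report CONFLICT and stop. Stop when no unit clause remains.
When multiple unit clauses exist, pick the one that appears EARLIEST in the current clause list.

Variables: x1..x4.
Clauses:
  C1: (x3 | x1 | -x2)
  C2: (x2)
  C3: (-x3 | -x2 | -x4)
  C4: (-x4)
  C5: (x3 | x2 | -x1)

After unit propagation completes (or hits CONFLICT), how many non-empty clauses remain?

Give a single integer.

Answer: 1

Derivation:
unit clause [2] forces x2=T; simplify:
  drop -2 from [3, 1, -2] -> [3, 1]
  drop -2 from [-3, -2, -4] -> [-3, -4]
  satisfied 2 clause(s); 3 remain; assigned so far: [2]
unit clause [-4] forces x4=F; simplify:
  satisfied 2 clause(s); 1 remain; assigned so far: [2, 4]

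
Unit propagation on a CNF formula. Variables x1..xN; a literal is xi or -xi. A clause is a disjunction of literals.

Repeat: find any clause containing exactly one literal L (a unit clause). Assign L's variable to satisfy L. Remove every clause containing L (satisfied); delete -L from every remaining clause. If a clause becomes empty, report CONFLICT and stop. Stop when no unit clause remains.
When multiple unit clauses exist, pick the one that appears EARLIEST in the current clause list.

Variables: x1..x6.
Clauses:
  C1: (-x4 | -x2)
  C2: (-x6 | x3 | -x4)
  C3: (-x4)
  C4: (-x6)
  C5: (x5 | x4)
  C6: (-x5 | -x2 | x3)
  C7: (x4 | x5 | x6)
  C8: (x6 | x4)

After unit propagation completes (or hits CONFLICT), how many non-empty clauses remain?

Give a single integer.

Answer: 3

Derivation:
unit clause [-4] forces x4=F; simplify:
  drop 4 from [5, 4] -> [5]
  drop 4 from [4, 5, 6] -> [5, 6]
  drop 4 from [6, 4] -> [6]
  satisfied 3 clause(s); 5 remain; assigned so far: [4]
unit clause [-6] forces x6=F; simplify:
  drop 6 from [5, 6] -> [5]
  drop 6 from [6] -> [] (empty!)
  satisfied 1 clause(s); 4 remain; assigned so far: [4, 6]
CONFLICT (empty clause)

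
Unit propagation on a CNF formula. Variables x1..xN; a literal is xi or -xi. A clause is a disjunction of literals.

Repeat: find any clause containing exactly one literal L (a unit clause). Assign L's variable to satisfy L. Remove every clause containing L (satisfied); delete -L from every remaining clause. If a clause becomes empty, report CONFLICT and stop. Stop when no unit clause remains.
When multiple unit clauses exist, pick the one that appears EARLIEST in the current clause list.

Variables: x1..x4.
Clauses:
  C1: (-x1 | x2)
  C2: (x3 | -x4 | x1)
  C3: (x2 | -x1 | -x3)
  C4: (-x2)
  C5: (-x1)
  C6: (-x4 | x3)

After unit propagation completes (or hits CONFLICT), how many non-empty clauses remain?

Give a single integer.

Answer: 2

Derivation:
unit clause [-2] forces x2=F; simplify:
  drop 2 from [-1, 2] -> [-1]
  drop 2 from [2, -1, -3] -> [-1, -3]
  satisfied 1 clause(s); 5 remain; assigned so far: [2]
unit clause [-1] forces x1=F; simplify:
  drop 1 from [3, -4, 1] -> [3, -4]
  satisfied 3 clause(s); 2 remain; assigned so far: [1, 2]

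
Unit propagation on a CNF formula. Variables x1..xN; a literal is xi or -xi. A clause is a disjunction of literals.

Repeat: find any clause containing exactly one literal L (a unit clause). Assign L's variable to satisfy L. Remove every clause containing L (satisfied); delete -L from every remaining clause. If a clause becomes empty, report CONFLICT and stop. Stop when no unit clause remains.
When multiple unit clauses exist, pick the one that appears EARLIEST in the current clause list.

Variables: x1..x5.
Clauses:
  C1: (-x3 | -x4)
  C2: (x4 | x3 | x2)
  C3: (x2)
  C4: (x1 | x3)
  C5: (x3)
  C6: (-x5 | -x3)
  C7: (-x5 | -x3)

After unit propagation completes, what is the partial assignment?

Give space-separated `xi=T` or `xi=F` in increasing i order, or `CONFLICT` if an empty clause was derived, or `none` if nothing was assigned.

unit clause [2] forces x2=T; simplify:
  satisfied 2 clause(s); 5 remain; assigned so far: [2]
unit clause [3] forces x3=T; simplify:
  drop -3 from [-3, -4] -> [-4]
  drop -3 from [-5, -3] -> [-5]
  drop -3 from [-5, -3] -> [-5]
  satisfied 2 clause(s); 3 remain; assigned so far: [2, 3]
unit clause [-4] forces x4=F; simplify:
  satisfied 1 clause(s); 2 remain; assigned so far: [2, 3, 4]
unit clause [-5] forces x5=F; simplify:
  satisfied 2 clause(s); 0 remain; assigned so far: [2, 3, 4, 5]

Answer: x2=T x3=T x4=F x5=F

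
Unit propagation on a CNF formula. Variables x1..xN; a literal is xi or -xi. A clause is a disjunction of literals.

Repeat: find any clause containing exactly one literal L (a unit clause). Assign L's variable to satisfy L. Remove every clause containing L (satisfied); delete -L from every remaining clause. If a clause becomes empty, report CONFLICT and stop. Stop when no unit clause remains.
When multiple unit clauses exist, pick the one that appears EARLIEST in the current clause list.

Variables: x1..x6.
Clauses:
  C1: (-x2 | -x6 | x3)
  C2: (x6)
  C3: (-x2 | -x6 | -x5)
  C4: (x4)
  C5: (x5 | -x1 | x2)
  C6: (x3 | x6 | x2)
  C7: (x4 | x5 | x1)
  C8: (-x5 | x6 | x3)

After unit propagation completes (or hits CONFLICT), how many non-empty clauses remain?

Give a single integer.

Answer: 3

Derivation:
unit clause [6] forces x6=T; simplify:
  drop -6 from [-2, -6, 3] -> [-2, 3]
  drop -6 from [-2, -6, -5] -> [-2, -5]
  satisfied 3 clause(s); 5 remain; assigned so far: [6]
unit clause [4] forces x4=T; simplify:
  satisfied 2 clause(s); 3 remain; assigned so far: [4, 6]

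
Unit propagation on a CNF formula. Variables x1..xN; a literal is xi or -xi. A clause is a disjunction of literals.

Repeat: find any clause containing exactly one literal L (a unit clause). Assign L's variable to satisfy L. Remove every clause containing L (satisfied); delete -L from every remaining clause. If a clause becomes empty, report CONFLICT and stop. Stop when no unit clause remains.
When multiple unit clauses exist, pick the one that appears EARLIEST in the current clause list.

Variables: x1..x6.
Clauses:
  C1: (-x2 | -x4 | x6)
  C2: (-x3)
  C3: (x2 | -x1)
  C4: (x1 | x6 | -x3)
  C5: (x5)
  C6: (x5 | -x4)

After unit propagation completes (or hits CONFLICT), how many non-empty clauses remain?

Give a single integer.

Answer: 2

Derivation:
unit clause [-3] forces x3=F; simplify:
  satisfied 2 clause(s); 4 remain; assigned so far: [3]
unit clause [5] forces x5=T; simplify:
  satisfied 2 clause(s); 2 remain; assigned so far: [3, 5]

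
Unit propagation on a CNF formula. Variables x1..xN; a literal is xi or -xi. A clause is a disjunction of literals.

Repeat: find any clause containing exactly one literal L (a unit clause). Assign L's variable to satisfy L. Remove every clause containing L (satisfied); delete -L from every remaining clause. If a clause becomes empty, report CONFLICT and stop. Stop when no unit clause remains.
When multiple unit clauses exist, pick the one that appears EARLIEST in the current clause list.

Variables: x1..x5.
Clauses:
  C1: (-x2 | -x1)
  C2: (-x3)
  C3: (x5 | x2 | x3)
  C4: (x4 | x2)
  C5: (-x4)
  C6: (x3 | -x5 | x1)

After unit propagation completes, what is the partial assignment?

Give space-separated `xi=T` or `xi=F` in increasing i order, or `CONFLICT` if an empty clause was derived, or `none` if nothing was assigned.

unit clause [-3] forces x3=F; simplify:
  drop 3 from [5, 2, 3] -> [5, 2]
  drop 3 from [3, -5, 1] -> [-5, 1]
  satisfied 1 clause(s); 5 remain; assigned so far: [3]
unit clause [-4] forces x4=F; simplify:
  drop 4 from [4, 2] -> [2]
  satisfied 1 clause(s); 4 remain; assigned so far: [3, 4]
unit clause [2] forces x2=T; simplify:
  drop -2 from [-2, -1] -> [-1]
  satisfied 2 clause(s); 2 remain; assigned so far: [2, 3, 4]
unit clause [-1] forces x1=F; simplify:
  drop 1 from [-5, 1] -> [-5]
  satisfied 1 clause(s); 1 remain; assigned so far: [1, 2, 3, 4]
unit clause [-5] forces x5=F; simplify:
  satisfied 1 clause(s); 0 remain; assigned so far: [1, 2, 3, 4, 5]

Answer: x1=F x2=T x3=F x4=F x5=F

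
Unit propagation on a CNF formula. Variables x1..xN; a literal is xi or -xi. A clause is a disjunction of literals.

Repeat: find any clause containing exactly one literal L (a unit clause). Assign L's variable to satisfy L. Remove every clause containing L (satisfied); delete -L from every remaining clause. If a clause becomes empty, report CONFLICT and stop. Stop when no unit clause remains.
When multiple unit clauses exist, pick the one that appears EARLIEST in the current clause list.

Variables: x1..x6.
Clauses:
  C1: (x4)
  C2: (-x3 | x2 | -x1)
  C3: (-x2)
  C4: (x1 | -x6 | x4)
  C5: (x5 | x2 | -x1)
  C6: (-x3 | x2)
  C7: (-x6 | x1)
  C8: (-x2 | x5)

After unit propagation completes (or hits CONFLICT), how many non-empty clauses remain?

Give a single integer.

unit clause [4] forces x4=T; simplify:
  satisfied 2 clause(s); 6 remain; assigned so far: [4]
unit clause [-2] forces x2=F; simplify:
  drop 2 from [-3, 2, -1] -> [-3, -1]
  drop 2 from [5, 2, -1] -> [5, -1]
  drop 2 from [-3, 2] -> [-3]
  satisfied 2 clause(s); 4 remain; assigned so far: [2, 4]
unit clause [-3] forces x3=F; simplify:
  satisfied 2 clause(s); 2 remain; assigned so far: [2, 3, 4]

Answer: 2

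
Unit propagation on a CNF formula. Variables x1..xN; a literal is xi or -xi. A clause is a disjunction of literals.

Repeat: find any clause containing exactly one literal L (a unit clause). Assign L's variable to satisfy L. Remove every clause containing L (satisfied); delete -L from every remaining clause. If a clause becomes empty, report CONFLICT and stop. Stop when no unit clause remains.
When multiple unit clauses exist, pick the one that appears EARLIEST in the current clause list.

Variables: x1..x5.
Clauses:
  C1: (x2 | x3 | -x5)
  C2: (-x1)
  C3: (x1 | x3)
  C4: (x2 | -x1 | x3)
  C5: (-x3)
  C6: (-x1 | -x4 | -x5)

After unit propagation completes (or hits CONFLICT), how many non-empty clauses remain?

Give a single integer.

Answer: 0

Derivation:
unit clause [-1] forces x1=F; simplify:
  drop 1 from [1, 3] -> [3]
  satisfied 3 clause(s); 3 remain; assigned so far: [1]
unit clause [3] forces x3=T; simplify:
  drop -3 from [-3] -> [] (empty!)
  satisfied 2 clause(s); 1 remain; assigned so far: [1, 3]
CONFLICT (empty clause)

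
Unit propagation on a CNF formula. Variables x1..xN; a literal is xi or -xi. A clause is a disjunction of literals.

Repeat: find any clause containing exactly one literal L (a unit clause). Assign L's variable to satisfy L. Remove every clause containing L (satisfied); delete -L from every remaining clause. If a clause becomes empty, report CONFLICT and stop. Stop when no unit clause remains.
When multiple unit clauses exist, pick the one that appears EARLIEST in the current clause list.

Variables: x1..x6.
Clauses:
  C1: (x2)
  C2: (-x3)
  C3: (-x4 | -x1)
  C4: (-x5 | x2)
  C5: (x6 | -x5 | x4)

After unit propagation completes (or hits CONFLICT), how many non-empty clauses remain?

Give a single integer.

unit clause [2] forces x2=T; simplify:
  satisfied 2 clause(s); 3 remain; assigned so far: [2]
unit clause [-3] forces x3=F; simplify:
  satisfied 1 clause(s); 2 remain; assigned so far: [2, 3]

Answer: 2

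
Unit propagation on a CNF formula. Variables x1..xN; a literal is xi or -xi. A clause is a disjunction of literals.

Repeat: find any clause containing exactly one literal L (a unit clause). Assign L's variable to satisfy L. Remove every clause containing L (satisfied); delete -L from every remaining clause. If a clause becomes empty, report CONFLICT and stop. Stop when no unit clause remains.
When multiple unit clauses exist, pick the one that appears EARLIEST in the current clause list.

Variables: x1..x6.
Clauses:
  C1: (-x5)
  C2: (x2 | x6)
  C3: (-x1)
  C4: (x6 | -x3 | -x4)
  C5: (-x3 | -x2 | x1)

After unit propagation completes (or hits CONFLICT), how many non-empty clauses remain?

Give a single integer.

Answer: 3

Derivation:
unit clause [-5] forces x5=F; simplify:
  satisfied 1 clause(s); 4 remain; assigned so far: [5]
unit clause [-1] forces x1=F; simplify:
  drop 1 from [-3, -2, 1] -> [-3, -2]
  satisfied 1 clause(s); 3 remain; assigned so far: [1, 5]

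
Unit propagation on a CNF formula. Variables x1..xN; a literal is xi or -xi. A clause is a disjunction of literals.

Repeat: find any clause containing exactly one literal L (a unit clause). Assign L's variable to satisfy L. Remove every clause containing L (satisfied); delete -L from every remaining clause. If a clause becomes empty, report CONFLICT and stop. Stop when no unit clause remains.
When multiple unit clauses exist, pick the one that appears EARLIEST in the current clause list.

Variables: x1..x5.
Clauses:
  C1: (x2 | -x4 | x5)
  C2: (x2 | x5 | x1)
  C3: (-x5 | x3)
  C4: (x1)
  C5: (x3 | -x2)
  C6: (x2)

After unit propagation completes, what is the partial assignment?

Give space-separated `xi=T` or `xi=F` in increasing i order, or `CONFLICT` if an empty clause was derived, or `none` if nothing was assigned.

Answer: x1=T x2=T x3=T

Derivation:
unit clause [1] forces x1=T; simplify:
  satisfied 2 clause(s); 4 remain; assigned so far: [1]
unit clause [2] forces x2=T; simplify:
  drop -2 from [3, -2] -> [3]
  satisfied 2 clause(s); 2 remain; assigned so far: [1, 2]
unit clause [3] forces x3=T; simplify:
  satisfied 2 clause(s); 0 remain; assigned so far: [1, 2, 3]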